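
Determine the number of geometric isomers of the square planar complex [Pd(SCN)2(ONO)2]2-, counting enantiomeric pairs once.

2

The distinct arrangements are (2 in all): SCN cis; SCN trans.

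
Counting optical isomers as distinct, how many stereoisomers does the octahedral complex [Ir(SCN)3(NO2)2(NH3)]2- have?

3

In an octahedral complex each vertex has one trans partner and four cis neighbours.
There are 3 geometric isomers: SCN mer, NO2 cis; SCN mer, NO2 trans; SCN fac, NO2 cis.
Each arrangement has an internal mirror plane or centre of symmetry, so none is chiral.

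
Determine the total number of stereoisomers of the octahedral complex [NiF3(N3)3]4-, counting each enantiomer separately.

2

There are 2 geometric isomers: F mer; F fac.
Each arrangement has an internal mirror plane or centre of symmetry, so none is chiral.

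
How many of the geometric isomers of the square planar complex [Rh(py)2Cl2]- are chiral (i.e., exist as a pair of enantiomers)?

0

A square has two trans pairs of vertices; adjacent vertices are cis.
There are 2 geometric isomers: py cis; py trans.
Each arrangement has an internal mirror plane or centre of symmetry, so none is chiral.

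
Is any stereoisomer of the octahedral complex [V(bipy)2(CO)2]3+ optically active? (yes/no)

yes

Each bipy is bidentate and must span two cis positions.
There are 2 geometric isomers: CO trans; CO cis (chiral).
One of these lacks any improper symmetry element and so occurs as an enantiomeric pair, giving 2 + 1 = 3 stereoisomers in total.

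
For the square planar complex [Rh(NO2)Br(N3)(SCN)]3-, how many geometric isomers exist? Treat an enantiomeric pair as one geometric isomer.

The distinct arrangements are (3 in all): (Br/NO2 trans, N3/SCN trans); (Br/SCN trans, N3/NO2 trans); (Br/N3 trans, NO2/SCN trans).

3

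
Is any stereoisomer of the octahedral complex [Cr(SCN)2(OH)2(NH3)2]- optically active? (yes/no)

yes

An octahedron has six vertices in three trans pairs; every non-trans pair is cis.
Systematic placement gives 5 geometric isomers: SCN trans, OH trans, NH3 trans; SCN cis, OH cis, NH3 trans; SCN trans, OH cis, NH3 cis; SCN cis, OH cis, NH3 cis (chiral); SCN cis, OH trans, NH3 cis.
One of these lacks any improper symmetry element and so occurs as an enantiomeric pair, giving 5 + 1 = 6 stereoisomers in total.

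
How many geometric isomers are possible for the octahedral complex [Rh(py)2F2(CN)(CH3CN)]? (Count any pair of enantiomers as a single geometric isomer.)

An octahedron has six vertices in three trans pairs; every non-trans pair is cis.
The distinct arrangements are (6 in all): py trans, F trans; py cis, F cis (3 arrangements, 2 chiral); py trans, F cis; py cis, F trans.

6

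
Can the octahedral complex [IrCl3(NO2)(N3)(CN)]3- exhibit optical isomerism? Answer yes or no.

yes

The six octahedral sites form three mutually perpendicular trans pairs.
There are 4 geometric isomers: Cl mer (3 arrangements); Cl fac (chiral).
One of these lacks any improper symmetry element and so occurs as an enantiomeric pair, giving 4 + 1 = 5 stereoisomers in total.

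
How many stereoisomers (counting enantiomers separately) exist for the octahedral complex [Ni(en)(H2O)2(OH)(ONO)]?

An octahedron has six vertices in three trans pairs; every non-trans pair is cis.
Each en is bidentate and must span two cis positions.
Working through the distinct placements yields 4 geometric isomers: H2O trans; H2O cis (3 arrangements, 2 chiral).
Of these, 2 lack any improper symmetry element and so occur as enantiomeric pairs, giving 4 + 2 = 6 stereoisomers in total.

6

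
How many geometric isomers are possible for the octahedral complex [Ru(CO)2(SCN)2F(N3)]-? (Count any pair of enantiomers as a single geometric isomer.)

6

In an octahedral complex each vertex has one trans partner and four cis neighbours.
There are 6 geometric isomers: CO trans, SCN trans; CO trans, SCN cis; CO cis, SCN trans; CO cis, SCN cis (3 arrangements, 2 chiral).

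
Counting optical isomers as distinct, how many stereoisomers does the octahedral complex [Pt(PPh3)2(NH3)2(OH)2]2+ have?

The six octahedral sites form three mutually perpendicular trans pairs.
Working through the distinct placements yields 5 geometric isomers: PPh3 trans, NH3 trans, OH trans; PPh3 cis, NH3 trans, OH cis; PPh3 trans, NH3 cis, OH cis; PPh3 cis, NH3 cis, OH cis (chiral); PPh3 cis, NH3 cis, OH trans.
One of these lacks any improper symmetry element and so occurs as an enantiomeric pair, giving 5 + 1 = 6 stereoisomers in total.

6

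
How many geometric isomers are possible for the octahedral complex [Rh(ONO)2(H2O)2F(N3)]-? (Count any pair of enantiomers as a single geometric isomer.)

An octahedron has six vertices in three trans pairs; every non-trans pair is cis.
Systematic placement gives 6 geometric isomers: ONO trans, H2O cis; ONO cis, H2O cis (3 arrangements, 2 chiral); ONO trans, H2O trans; ONO cis, H2O trans.

6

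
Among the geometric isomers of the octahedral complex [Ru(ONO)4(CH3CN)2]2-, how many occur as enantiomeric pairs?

Working through the distinct placements yields 2 geometric isomers: CH3CN trans; CH3CN cis.
Each arrangement has an internal mirror plane or centre of symmetry, so none is chiral.

0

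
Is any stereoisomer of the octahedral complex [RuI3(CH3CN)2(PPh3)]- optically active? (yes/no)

An octahedron has six vertices in three trans pairs; every non-trans pair is cis.
The distinct arrangements are (3 in all): I mer, CH3CN trans; I fac, CH3CN cis; I mer, CH3CN cis.
Each arrangement has an internal mirror plane or centre of symmetry, so none is chiral.

no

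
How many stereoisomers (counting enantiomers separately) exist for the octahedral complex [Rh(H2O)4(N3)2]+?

In an octahedral complex each vertex has one trans partner and four cis neighbours.
Systematic placement gives 2 geometric isomers: N3 trans; N3 cis.
Each arrangement has an internal mirror plane or centre of symmetry, so none is chiral.

2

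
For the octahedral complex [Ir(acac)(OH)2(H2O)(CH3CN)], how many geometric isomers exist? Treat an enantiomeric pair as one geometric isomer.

The six octahedral sites form three mutually perpendicular trans pairs.
Each acac is bidentate and must span two cis positions.
Working through the distinct placements yields 4 geometric isomers: OH cis (3 arrangements, 2 chiral); OH trans.

4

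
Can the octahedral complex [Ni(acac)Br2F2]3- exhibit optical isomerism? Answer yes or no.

The six octahedral sites form three mutually perpendicular trans pairs.
Each acac is bidentate and must span two cis positions.
Systematic placement gives 3 geometric isomers: Br trans, F cis; Br cis, F cis (chiral); Br cis, F trans.
One of these lacks any improper symmetry element and so occurs as an enantiomeric pair, giving 3 + 1 = 4 stereoisomers in total.

yes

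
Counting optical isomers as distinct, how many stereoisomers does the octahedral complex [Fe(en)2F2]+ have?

Each en is bidentate and must span two cis positions.
Systematic placement gives 2 geometric isomers: F trans; F cis (chiral).
One of these lacks any improper symmetry element and so occurs as an enantiomeric pair, giving 2 + 1 = 3 stereoisomers in total.

3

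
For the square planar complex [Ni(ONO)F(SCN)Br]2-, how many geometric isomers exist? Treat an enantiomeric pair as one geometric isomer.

3

In a square planar complex each vertex has one trans partner and two cis neighbours.
There are 3 geometric isomers: (Br/ONO trans, F/SCN trans); (Br/SCN trans, F/ONO trans); (Br/F trans, ONO/SCN trans).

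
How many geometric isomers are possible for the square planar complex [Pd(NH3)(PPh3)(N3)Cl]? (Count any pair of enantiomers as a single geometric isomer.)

3

A square has two trans pairs of vertices; adjacent vertices are cis.
Systematic placement gives 3 geometric isomers: (Cl/NH3 trans, N3/PPh3 trans); (Cl/PPh3 trans, N3/NH3 trans); (Cl/N3 trans, NH3/PPh3 trans).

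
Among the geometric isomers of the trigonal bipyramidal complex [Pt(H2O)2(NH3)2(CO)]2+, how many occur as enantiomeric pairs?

Exhaustive case analysis gives 5 geometric isomers.
One of these lacks any improper symmetry element and so occurs as an enantiomeric pair, giving 5 + 1 = 6 stereoisomers in total.

1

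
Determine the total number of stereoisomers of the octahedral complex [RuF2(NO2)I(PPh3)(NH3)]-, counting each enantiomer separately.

15

An octahedron has six vertices in three trans pairs; every non-trans pair is cis.
Exhaustive case analysis gives 9 geometric isomers.
Of these, 6 lack any improper symmetry element and so occur as enantiomeric pairs, giving 9 + 6 = 15 stereoisomers in total.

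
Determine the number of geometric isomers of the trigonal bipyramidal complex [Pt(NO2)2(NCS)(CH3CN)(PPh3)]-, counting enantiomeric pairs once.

7

In a trigonal bipyramid the two axial positions differ from the three equatorial ones.
Placing the ligands in turn and identifying arrangements related by rotation or reflection leaves 7 distinct geometric isomers.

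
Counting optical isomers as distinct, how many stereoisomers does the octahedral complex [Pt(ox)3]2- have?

An octahedron has six vertices in three trans pairs; every non-trans pair is cis.
Each ox is bidentate and must span two cis positions.
Only one geometric arrangement is possible; it has no improper symmetry element, so it exists as a pair of enantiomers (2 stereoisomers).

2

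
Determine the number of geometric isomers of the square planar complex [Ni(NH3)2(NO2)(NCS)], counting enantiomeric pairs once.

In a square planar complex each vertex has one trans partner and two cis neighbours.
There are 2 geometric isomers: NH3 cis; NH3 trans.

2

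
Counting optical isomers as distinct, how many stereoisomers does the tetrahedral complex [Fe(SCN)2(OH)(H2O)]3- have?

1

In a tetrahedral complex all four positions are equivalent and every pair of ligands is adjacent — there is no cis/trans distinction.
Only one geometric arrangement is possible.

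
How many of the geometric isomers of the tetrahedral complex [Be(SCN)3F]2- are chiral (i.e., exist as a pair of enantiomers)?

Only one geometric arrangement is possible.

0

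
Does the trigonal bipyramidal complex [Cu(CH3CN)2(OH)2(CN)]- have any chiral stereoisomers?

A trigonal bipyramid has two axial and three equatorial sites, which are chemically inequivalent.
Systematic enumeration (placing each ligand type in turn and discarding arrangements equivalent by rotation or reflection) gives 5 geometric isomers.
One of these lacks any improper symmetry element and so occurs as an enantiomeric pair, giving 5 + 1 = 6 stereoisomers in total.

yes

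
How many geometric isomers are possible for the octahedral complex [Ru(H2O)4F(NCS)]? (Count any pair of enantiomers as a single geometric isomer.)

An octahedron has six vertices in three trans pairs; every non-trans pair is cis.
Working through the distinct placements yields 2 geometric isomers: F and NCS mutually cis; F and NCS mutually trans.

2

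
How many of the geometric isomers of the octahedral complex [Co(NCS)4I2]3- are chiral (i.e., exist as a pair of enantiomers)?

The six octahedral sites form three mutually perpendicular trans pairs.
The distinct arrangements are (2 in all): I trans; I cis.
Each arrangement has an internal mirror plane or centre of symmetry, so none is chiral.

0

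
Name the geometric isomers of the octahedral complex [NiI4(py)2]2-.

In an octahedral complex each vertex has one trans partner and four cis neighbours.
The distinct arrangements are (2 in all): py trans; py cis.

cis and trans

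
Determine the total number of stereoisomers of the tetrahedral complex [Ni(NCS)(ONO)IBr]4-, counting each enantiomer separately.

2

In a tetrahedral complex all four positions are equivalent and every pair of ligands is adjacent — there is no cis/trans distinction.
Only one geometric arrangement is possible; it has no improper symmetry element, so it exists as a pair of enantiomers (2 stereoisomers).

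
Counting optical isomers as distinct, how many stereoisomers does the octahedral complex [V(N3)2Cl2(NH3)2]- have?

An octahedron has six vertices in three trans pairs; every non-trans pair is cis.
There are 5 geometric isomers: N3 trans, Cl trans, NH3 trans; N3 cis, Cl trans, NH3 cis; N3 cis, Cl cis, NH3 trans; N3 cis, Cl cis, NH3 cis (chiral); N3 trans, Cl cis, NH3 cis.
One of these lacks any improper symmetry element and so occurs as an enantiomeric pair, giving 5 + 1 = 6 stereoisomers in total.

6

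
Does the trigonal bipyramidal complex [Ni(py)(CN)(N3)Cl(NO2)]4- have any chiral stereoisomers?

Systematic enumeration (placing each ligand type in turn and discarding arrangements equivalent by rotation or reflection) gives 10 geometric isomers.
Of these, 10 lack any improper symmetry element and so occur as enantiomeric pairs, giving 10 + 10 = 20 stereoisomers in total.

yes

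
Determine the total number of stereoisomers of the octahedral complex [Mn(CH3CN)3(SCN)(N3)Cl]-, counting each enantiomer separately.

5

In an octahedral complex each vertex has one trans partner and four cis neighbours.
The distinct arrangements are (4 in all): CH3CN mer (3 arrangements); CH3CN fac (chiral).
One of these lacks any improper symmetry element and so occurs as an enantiomeric pair, giving 4 + 1 = 5 stereoisomers in total.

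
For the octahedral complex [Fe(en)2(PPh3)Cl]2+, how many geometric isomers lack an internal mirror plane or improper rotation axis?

1

Each en is bidentate and must span two cis positions.
The distinct arrangements are (2 in all): PPh3 and Cl mutually trans; PPh3 and Cl mutually cis (chiral).
One of these lacks any improper symmetry element and so occurs as an enantiomeric pair, giving 2 + 1 = 3 stereoisomers in total.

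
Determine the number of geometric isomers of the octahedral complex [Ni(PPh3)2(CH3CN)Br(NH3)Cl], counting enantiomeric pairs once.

9

The six octahedral sites form three mutually perpendicular trans pairs.
Placing the ligands in turn and identifying arrangements related by rotation or reflection leaves 9 distinct geometric isomers.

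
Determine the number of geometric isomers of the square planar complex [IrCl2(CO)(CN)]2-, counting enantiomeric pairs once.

A square has two trans pairs of vertices; adjacent vertices are cis.
Working through the distinct placements yields 2 geometric isomers: Cl cis; Cl trans.

2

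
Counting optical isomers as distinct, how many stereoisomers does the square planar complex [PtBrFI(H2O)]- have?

3

A square has two trans pairs of vertices; adjacent vertices are cis.
Systematic placement gives 3 geometric isomers: (Br/H2O trans, F/I trans); (Br/I trans, F/H2O trans); (Br/F trans, H2O/I trans).
Each arrangement has an internal mirror plane or centre of symmetry, so none is chiral.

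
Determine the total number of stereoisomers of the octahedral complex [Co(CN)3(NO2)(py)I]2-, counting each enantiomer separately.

5

In an octahedral complex each vertex has one trans partner and four cis neighbours.
Working through the distinct placements yields 4 geometric isomers: CN mer (3 arrangements); CN fac (chiral).
One of these lacks any improper symmetry element and so occurs as an enantiomeric pair, giving 4 + 1 = 5 stereoisomers in total.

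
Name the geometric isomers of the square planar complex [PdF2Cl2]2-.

cis and trans

There are 2 geometric isomers: F cis; F trans.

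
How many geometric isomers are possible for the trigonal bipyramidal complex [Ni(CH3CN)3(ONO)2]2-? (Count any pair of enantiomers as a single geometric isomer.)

A trigonal bipyramid has two axial and three equatorial sites, which are chemically inequivalent.
Systematic placement gives 3 geometric isomers: ONO both equatorial; ONO one axial, one equatorial; ONO both axial.

3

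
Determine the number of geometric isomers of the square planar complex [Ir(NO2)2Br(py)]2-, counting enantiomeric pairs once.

Systematic placement gives 2 geometric isomers: NO2 cis; NO2 trans.

2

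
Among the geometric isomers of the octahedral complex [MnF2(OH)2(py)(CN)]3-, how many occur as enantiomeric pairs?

2

The six octahedral sites form three mutually perpendicular trans pairs.
The distinct arrangements are (6 in all): F cis, OH cis (3 arrangements, 2 chiral); F cis, OH trans; F trans, OH cis; F trans, OH trans.
Of these, 2 lack any improper symmetry element and so occur as enantiomeric pairs, giving 6 + 2 = 8 stereoisomers in total.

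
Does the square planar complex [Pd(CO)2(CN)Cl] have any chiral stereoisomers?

A square has two trans pairs of vertices; adjacent vertices are cis.
The distinct arrangements are (2 in all): CO cis; CO trans.
Each arrangement has an internal mirror plane or centre of symmetry, so none is chiral.

no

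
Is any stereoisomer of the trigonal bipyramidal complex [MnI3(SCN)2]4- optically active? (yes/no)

no

Working through the distinct placements yields 3 geometric isomers: SCN both equatorial; SCN one axial, one equatorial; SCN both axial.
Each arrangement has an internal mirror plane or centre of symmetry, so none is chiral.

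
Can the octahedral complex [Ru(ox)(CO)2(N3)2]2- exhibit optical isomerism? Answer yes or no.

yes

An octahedron has six vertices in three trans pairs; every non-trans pair is cis.
Each ox is bidentate and must span two cis positions.
The distinct arrangements are (3 in all): CO trans, N3 cis; CO cis, N3 cis (chiral); CO cis, N3 trans.
One of these lacks any improper symmetry element and so occurs as an enantiomeric pair, giving 3 + 1 = 4 stereoisomers in total.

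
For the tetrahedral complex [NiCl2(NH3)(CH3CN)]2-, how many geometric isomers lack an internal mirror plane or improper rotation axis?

Only one geometric arrangement is possible.

0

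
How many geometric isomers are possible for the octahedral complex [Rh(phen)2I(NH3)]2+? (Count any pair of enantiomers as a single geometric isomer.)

2

The six octahedral sites form three mutually perpendicular trans pairs.
Each phen is bidentate and must span two cis positions.
Working through the distinct placements yields 2 geometric isomers: I and NH3 mutually trans; I and NH3 mutually cis (chiral).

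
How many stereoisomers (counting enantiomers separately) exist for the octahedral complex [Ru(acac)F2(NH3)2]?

In an octahedral complex each vertex has one trans partner and four cis neighbours.
Each acac is bidentate and must span two cis positions.
Systematic placement gives 3 geometric isomers: F trans, NH3 cis; F cis, NH3 cis (chiral); F cis, NH3 trans.
One of these lacks any improper symmetry element and so occurs as an enantiomeric pair, giving 3 + 1 = 4 stereoisomers in total.

4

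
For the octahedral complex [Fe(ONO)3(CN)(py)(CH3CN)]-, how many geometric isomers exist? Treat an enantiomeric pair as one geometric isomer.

An octahedron has six vertices in three trans pairs; every non-trans pair is cis.
Working through the distinct placements yields 4 geometric isomers: ONO mer (3 arrangements); ONO fac (chiral).

4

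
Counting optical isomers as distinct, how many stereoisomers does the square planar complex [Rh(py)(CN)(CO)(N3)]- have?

3

Working through the distinct placements yields 3 geometric isomers: (CN/N3 trans, CO/py trans); (CN/py trans, CO/N3 trans); (CN/CO trans, N3/py trans).
Each arrangement has an internal mirror plane or centre of symmetry, so none is chiral.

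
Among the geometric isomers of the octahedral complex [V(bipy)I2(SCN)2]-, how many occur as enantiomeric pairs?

1

An octahedron has six vertices in three trans pairs; every non-trans pair is cis.
Each bipy is bidentate and must span two cis positions.
There are 3 geometric isomers: I trans, SCN cis; I cis, SCN cis (chiral); I cis, SCN trans.
One of these lacks any improper symmetry element and so occurs as an enantiomeric pair, giving 3 + 1 = 4 stereoisomers in total.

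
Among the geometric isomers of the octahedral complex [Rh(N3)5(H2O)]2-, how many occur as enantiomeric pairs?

An octahedron has six vertices in three trans pairs; every non-trans pair is cis.
Only one geometric arrangement is possible.

0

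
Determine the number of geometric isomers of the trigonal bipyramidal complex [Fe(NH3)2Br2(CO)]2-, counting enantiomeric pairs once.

Systematic enumeration (placing each ligand type in turn and discarding arrangements equivalent by rotation or reflection) gives 5 geometric isomers.

5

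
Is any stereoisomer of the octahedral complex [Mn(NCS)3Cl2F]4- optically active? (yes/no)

no

In an octahedral complex each vertex has one trans partner and four cis neighbours.
Working through the distinct placements yields 3 geometric isomers: NCS mer, Cl trans; NCS mer, Cl cis; NCS fac, Cl cis.
Each arrangement has an internal mirror plane or centre of symmetry, so none is chiral.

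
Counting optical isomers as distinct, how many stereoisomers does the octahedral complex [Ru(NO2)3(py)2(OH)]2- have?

The six octahedral sites form three mutually perpendicular trans pairs.
Working through the distinct placements yields 3 geometric isomers: NO2 mer, py trans; NO2 mer, py cis; NO2 fac, py cis.
Each arrangement has an internal mirror plane or centre of symmetry, so none is chiral.

3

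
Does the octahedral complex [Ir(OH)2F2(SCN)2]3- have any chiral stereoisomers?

yes

There are 5 geometric isomers: OH trans, F trans, SCN trans; OH cis, F trans, SCN cis; OH cis, F cis, SCN trans; OH cis, F cis, SCN cis (chiral); OH trans, F cis, SCN cis.
One of these lacks any improper symmetry element and so occurs as an enantiomeric pair, giving 5 + 1 = 6 stereoisomers in total.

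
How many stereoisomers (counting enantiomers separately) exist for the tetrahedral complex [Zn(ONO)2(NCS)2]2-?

1

In a tetrahedral complex all four positions are equivalent and every pair of ligands is adjacent — there is no cis/trans distinction.
Only one geometric arrangement is possible.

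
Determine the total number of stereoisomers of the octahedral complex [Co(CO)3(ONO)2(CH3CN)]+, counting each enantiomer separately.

The six octahedral sites form three mutually perpendicular trans pairs.
Working through the distinct placements yields 3 geometric isomers: CO mer, ONO trans; CO fac, ONO cis; CO mer, ONO cis.
Each arrangement has an internal mirror plane or centre of symmetry, so none is chiral.

3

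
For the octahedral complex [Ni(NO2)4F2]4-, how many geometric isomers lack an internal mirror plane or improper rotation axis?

The distinct arrangements are (2 in all): F trans; F cis.
Each arrangement has an internal mirror plane or centre of symmetry, so none is chiral.

0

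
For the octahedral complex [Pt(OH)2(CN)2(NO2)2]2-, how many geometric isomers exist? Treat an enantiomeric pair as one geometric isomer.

5

An octahedron has six vertices in three trans pairs; every non-trans pair is cis.
The distinct arrangements are (5 in all): OH trans, CN trans, NO2 trans; OH cis, CN trans, NO2 cis; OH trans, CN cis, NO2 cis; OH cis, CN cis, NO2 cis (chiral); OH cis, CN cis, NO2 trans.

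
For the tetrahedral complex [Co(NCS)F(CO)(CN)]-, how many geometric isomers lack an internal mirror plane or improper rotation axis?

1

All four vertices of a tetrahedron are equivalent and mutually adjacent, so cis/trans isomerism cannot arise.
Only one geometric arrangement is possible; it has no improper symmetry element, so it exists as a pair of enantiomers (2 stereoisomers).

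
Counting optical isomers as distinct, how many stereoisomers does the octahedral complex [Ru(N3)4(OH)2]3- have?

Systematic placement gives 2 geometric isomers: OH trans; OH cis.
Each arrangement has an internal mirror plane or centre of symmetry, so none is chiral.

2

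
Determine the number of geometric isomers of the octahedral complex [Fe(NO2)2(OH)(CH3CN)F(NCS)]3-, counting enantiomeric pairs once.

9

Placing the ligands in turn and identifying arrangements related by rotation or reflection leaves 9 distinct geometric isomers.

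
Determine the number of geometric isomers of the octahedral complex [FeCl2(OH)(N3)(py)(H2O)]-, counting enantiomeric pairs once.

9

Placing the ligands in turn and identifying arrangements related by rotation or reflection leaves 9 distinct geometric isomers.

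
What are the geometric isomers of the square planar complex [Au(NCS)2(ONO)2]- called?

cis and trans

Working through the distinct placements yields 2 geometric isomers: NCS cis; NCS trans.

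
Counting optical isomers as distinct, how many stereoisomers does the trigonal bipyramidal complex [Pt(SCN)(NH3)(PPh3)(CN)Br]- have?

20

Placing the ligands in turn and identifying arrangements related by rotation or reflection leaves 10 distinct geometric isomers.
Of these, 10 lack any improper symmetry element and so occur as enantiomeric pairs, giving 10 + 10 = 20 stereoisomers in total.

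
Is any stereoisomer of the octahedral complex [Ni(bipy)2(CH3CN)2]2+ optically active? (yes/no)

yes

Each bipy is bidentate and must span two cis positions.
Systematic placement gives 2 geometric isomers: CH3CN trans; CH3CN cis (chiral).
One of these lacks any improper symmetry element and so occurs as an enantiomeric pair, giving 2 + 1 = 3 stereoisomers in total.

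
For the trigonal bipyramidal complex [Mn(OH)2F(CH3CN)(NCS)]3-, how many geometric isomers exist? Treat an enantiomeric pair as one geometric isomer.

7

A trigonal bipyramid has two axial and three equatorial sites, which are chemically inequivalent.
Placing the ligands in turn and identifying arrangements related by rotation or reflection leaves 7 distinct geometric isomers.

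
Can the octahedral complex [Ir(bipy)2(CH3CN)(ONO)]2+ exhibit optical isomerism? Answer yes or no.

The six octahedral sites form three mutually perpendicular trans pairs.
Each bipy is bidentate and must span two cis positions.
Working through the distinct placements yields 2 geometric isomers: CH3CN and ONO mutually trans; CH3CN and ONO mutually cis (chiral).
One of these lacks any improper symmetry element and so occurs as an enantiomeric pair, giving 2 + 1 = 3 stereoisomers in total.

yes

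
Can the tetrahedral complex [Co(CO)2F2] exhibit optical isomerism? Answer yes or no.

In a tetrahedral complex all four positions are equivalent and every pair of ligands is adjacent — there is no cis/trans distinction.
Only one geometric arrangement is possible.

no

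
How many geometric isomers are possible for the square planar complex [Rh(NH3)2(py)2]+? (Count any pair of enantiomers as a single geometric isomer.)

A square has two trans pairs of vertices; adjacent vertices are cis.
There are 2 geometric isomers: NH3 cis; NH3 trans.

2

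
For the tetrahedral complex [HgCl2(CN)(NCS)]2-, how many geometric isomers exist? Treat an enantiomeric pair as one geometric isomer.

1

All four vertices of a tetrahedron are equivalent and mutually adjacent, so cis/trans isomerism cannot arise.
Only one geometric arrangement is possible.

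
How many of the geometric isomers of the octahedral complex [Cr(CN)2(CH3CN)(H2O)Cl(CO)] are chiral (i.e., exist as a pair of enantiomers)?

An octahedron has six vertices in three trans pairs; every non-trans pair is cis.
Placing the ligands in turn and identifying arrangements related by rotation or reflection leaves 9 distinct geometric isomers.
Of these, 6 lack any improper symmetry element and so occur as enantiomeric pairs, giving 9 + 6 = 15 stereoisomers in total.

6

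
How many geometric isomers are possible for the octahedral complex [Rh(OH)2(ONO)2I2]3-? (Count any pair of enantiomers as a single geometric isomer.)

5

The six octahedral sites form three mutually perpendicular trans pairs.
The distinct arrangements are (5 in all): OH trans, ONO trans, I trans; OH cis, ONO cis, I trans; OH cis, ONO trans, I cis; OH cis, ONO cis, I cis (chiral); OH trans, ONO cis, I cis.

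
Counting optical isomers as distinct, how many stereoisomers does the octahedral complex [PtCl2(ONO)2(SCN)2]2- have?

There are 5 geometric isomers: Cl trans, ONO trans, SCN trans; Cl trans, ONO cis, SCN cis; Cl cis, ONO cis, SCN trans; Cl cis, ONO cis, SCN cis (chiral); Cl cis, ONO trans, SCN cis.
One of these lacks any improper symmetry element and so occurs as an enantiomeric pair, giving 5 + 1 = 6 stereoisomers in total.

6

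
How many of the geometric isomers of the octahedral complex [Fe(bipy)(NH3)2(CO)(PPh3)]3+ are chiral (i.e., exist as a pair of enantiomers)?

2

The six octahedral sites form three mutually perpendicular trans pairs.
Each bipy is bidentate and must span two cis positions.
The distinct arrangements are (4 in all): NH3 cis (3 arrangements, 2 chiral); NH3 trans.
Of these, 2 lack any improper symmetry element and so occur as enantiomeric pairs, giving 4 + 2 = 6 stereoisomers in total.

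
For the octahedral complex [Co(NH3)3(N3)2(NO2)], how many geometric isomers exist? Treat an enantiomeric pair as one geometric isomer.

3

In an octahedral complex each vertex has one trans partner and four cis neighbours.
Systematic placement gives 3 geometric isomers: NH3 mer, N3 trans; NH3 fac, N3 cis; NH3 mer, N3 cis.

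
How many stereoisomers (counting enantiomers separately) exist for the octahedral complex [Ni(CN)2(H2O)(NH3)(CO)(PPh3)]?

15

The six octahedral sites form three mutually perpendicular trans pairs.
Systematic enumeration (placing each ligand type in turn and discarding arrangements equivalent by rotation or reflection) gives 9 geometric isomers.
Of these, 6 lack any improper symmetry element and so occur as enantiomeric pairs, giving 9 + 6 = 15 stereoisomers in total.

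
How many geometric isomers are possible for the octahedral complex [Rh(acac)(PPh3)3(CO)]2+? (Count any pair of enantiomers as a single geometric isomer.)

2

In an octahedral complex each vertex has one trans partner and four cis neighbours.
Each acac is bidentate and must span two cis positions.
Systematic placement gives 2 geometric isomers: PPh3 fac; PPh3 mer.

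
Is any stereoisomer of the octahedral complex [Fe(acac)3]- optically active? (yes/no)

yes

Each acac is bidentate and must span two cis positions.
Only one geometric arrangement is possible; it has no improper symmetry element, so it exists as a pair of enantiomers (2 stereoisomers).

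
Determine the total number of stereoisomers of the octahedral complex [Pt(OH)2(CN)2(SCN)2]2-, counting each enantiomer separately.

An octahedron has six vertices in three trans pairs; every non-trans pair is cis.
There are 5 geometric isomers: OH trans, CN trans, SCN trans; OH cis, CN trans, SCN cis; OH cis, CN cis, SCN trans; OH cis, CN cis, SCN cis (chiral); OH trans, CN cis, SCN cis.
One of these lacks any improper symmetry element and so occurs as an enantiomeric pair, giving 5 + 1 = 6 stereoisomers in total.

6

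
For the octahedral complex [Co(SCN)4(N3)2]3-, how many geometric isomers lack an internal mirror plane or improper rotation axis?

0

Working through the distinct placements yields 2 geometric isomers: N3 trans; N3 cis.
Each arrangement has an internal mirror plane or centre of symmetry, so none is chiral.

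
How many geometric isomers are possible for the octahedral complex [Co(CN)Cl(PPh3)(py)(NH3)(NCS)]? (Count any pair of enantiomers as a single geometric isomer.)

15

In an octahedral complex each vertex has one trans partner and four cis neighbours.
Systematic enumeration (placing each ligand type in turn and discarding arrangements equivalent by rotation or reflection) gives 15 geometric isomers.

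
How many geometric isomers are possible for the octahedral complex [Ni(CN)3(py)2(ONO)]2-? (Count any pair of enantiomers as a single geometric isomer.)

3

An octahedron has six vertices in three trans pairs; every non-trans pair is cis.
Systematic placement gives 3 geometric isomers: CN mer, py trans; CN mer, py cis; CN fac, py cis.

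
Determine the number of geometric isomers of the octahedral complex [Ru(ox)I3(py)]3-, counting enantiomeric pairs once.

2

Each ox is bidentate and must span two cis positions.
Systematic placement gives 2 geometric isomers: I mer; I fac.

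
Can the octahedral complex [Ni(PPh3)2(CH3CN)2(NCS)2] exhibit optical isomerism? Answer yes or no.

In an octahedral complex each vertex has one trans partner and four cis neighbours.
There are 5 geometric isomers: PPh3 trans, CH3CN trans, NCS trans; PPh3 cis, CH3CN trans, NCS cis; PPh3 trans, CH3CN cis, NCS cis; PPh3 cis, CH3CN cis, NCS cis (chiral); PPh3 cis, CH3CN cis, NCS trans.
One of these lacks any improper symmetry element and so occurs as an enantiomeric pair, giving 5 + 1 = 6 stereoisomers in total.

yes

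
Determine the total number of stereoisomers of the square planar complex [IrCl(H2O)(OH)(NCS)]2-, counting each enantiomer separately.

A square has two trans pairs of vertices; adjacent vertices are cis.
There are 3 geometric isomers: (Cl/NCS trans, H2O/OH trans); (Cl/OH trans, H2O/NCS trans); (Cl/H2O trans, NCS/OH trans).
Each arrangement has an internal mirror plane or centre of symmetry, so none is chiral.

3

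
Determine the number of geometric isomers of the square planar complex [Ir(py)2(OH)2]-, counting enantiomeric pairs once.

2

There are 2 geometric isomers: py cis; py trans.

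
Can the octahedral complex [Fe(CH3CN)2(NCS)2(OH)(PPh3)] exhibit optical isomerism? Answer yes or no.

Systematic placement gives 6 geometric isomers: CH3CN trans, NCS trans; CH3CN trans, NCS cis; CH3CN cis, NCS cis (3 arrangements, 2 chiral); CH3CN cis, NCS trans.
Of these, 2 lack any improper symmetry element and so occur as enantiomeric pairs, giving 6 + 2 = 8 stereoisomers in total.

yes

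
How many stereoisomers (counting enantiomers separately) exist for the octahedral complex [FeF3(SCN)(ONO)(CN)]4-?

5

An octahedron has six vertices in three trans pairs; every non-trans pair is cis.
The distinct arrangements are (4 in all): F mer (3 arrangements); F fac (chiral).
One of these lacks any improper symmetry element and so occurs as an enantiomeric pair, giving 4 + 1 = 5 stereoisomers in total.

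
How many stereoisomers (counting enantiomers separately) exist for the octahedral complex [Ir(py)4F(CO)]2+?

2

The six octahedral sites form three mutually perpendicular trans pairs.
Working through the distinct placements yields 2 geometric isomers: F and CO mutually trans; F and CO mutually cis.
Each arrangement has an internal mirror plane or centre of symmetry, so none is chiral.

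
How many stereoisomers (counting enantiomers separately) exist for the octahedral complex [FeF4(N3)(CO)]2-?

An octahedron has six vertices in three trans pairs; every non-trans pair is cis.
Systematic placement gives 2 geometric isomers: N3 and CO mutually cis; N3 and CO mutually trans.
Each arrangement has an internal mirror plane or centre of symmetry, so none is chiral.

2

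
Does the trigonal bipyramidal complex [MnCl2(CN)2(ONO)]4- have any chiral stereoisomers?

A trigonal bipyramid has two axial and three equatorial sites, which are chemically inequivalent.
Systematic enumeration (placing each ligand type in turn and discarding arrangements equivalent by rotation or reflection) gives 5 geometric isomers.
One of these lacks any improper symmetry element and so occurs as an enantiomeric pair, giving 5 + 1 = 6 stereoisomers in total.

yes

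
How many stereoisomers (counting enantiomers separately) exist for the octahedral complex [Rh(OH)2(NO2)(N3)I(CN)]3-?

15

An octahedron has six vertices in three trans pairs; every non-trans pair is cis.
Placing the ligands in turn and identifying arrangements related by rotation or reflection leaves 9 distinct geometric isomers.
Of these, 6 lack any improper symmetry element and so occur as enantiomeric pairs, giving 9 + 6 = 15 stereoisomers in total.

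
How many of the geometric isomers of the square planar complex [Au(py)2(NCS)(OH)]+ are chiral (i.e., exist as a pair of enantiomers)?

0

A square has two trans pairs of vertices; adjacent vertices are cis.
The distinct arrangements are (2 in all): py cis; py trans.
Each arrangement has an internal mirror plane or centre of symmetry, so none is chiral.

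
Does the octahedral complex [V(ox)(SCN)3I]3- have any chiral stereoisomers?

no

Each ox is bidentate and must span two cis positions.
There are 2 geometric isomers: SCN fac; SCN mer.
Each arrangement has an internal mirror plane or centre of symmetry, so none is chiral.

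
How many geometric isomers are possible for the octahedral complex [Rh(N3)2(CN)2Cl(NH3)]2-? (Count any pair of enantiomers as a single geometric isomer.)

There are 6 geometric isomers: N3 cis, CN trans; N3 trans, CN trans; N3 cis, CN cis (3 arrangements, 2 chiral); N3 trans, CN cis.

6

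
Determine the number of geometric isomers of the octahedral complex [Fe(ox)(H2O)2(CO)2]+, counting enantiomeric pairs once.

Each ox is bidentate and must span two cis positions.
The distinct arrangements are (3 in all): H2O cis, CO trans; H2O cis, CO cis (chiral); H2O trans, CO cis.

3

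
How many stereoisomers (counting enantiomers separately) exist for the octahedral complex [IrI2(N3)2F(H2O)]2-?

8

In an octahedral complex each vertex has one trans partner and four cis neighbours.
Working through the distinct placements yields 6 geometric isomers: I trans, N3 trans; I cis, N3 cis (3 arrangements, 2 chiral); I cis, N3 trans; I trans, N3 cis.
Of these, 2 lack any improper symmetry element and so occur as enantiomeric pairs, giving 6 + 2 = 8 stereoisomers in total.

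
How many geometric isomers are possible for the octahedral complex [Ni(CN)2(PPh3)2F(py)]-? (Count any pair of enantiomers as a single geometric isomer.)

There are 6 geometric isomers: CN trans, PPh3 cis; CN trans, PPh3 trans; CN cis, PPh3 cis (3 arrangements, 2 chiral); CN cis, PPh3 trans.

6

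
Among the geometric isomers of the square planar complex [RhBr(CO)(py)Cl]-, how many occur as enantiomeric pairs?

0

Systematic placement gives 3 geometric isomers: (Br/Cl trans, CO/py trans); (Br/py trans, CO/Cl trans); (Br/CO trans, Cl/py trans).
Each arrangement has an internal mirror plane or centre of symmetry, so none is chiral.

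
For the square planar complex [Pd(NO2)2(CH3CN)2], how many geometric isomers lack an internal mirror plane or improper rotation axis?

A square has two trans pairs of vertices; adjacent vertices are cis.
The distinct arrangements are (2 in all): NO2 cis; NO2 trans.
Each arrangement has an internal mirror plane or centre of symmetry, so none is chiral.

0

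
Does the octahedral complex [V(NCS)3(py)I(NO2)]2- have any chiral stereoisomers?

An octahedron has six vertices in three trans pairs; every non-trans pair is cis.
There are 4 geometric isomers: NCS mer (3 arrangements); NCS fac (chiral).
One of these lacks any improper symmetry element and so occurs as an enantiomeric pair, giving 4 + 1 = 5 stereoisomers in total.

yes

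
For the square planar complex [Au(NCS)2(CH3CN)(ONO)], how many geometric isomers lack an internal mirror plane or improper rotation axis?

In a square planar complex each vertex has one trans partner and two cis neighbours.
There are 2 geometric isomers: NCS cis; NCS trans.
Each arrangement has an internal mirror plane or centre of symmetry, so none is chiral.

0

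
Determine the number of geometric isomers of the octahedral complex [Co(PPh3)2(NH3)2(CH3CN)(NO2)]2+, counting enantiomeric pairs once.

6

In an octahedral complex each vertex has one trans partner and four cis neighbours.
Systematic placement gives 6 geometric isomers: PPh3 trans, NH3 cis; PPh3 cis, NH3 cis (3 arrangements, 2 chiral); PPh3 trans, NH3 trans; PPh3 cis, NH3 trans.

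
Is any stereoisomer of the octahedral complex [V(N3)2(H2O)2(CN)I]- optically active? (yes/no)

yes

An octahedron has six vertices in three trans pairs; every non-trans pair is cis.
The distinct arrangements are (6 in all): N3 trans, H2O cis; N3 cis, H2O cis (3 arrangements, 2 chiral); N3 trans, H2O trans; N3 cis, H2O trans.
Of these, 2 lack any improper symmetry element and so occur as enantiomeric pairs, giving 6 + 2 = 8 stereoisomers in total.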